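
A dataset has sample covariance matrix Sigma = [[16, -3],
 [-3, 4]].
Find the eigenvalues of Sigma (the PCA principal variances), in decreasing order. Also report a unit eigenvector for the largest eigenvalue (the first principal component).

Step 1 — characteristic polynomial of 2×2 Sigma:
  det(Sigma - λI) = λ² - trace · λ + det = 0.
  trace = 16 + 4 = 20, det = 16·4 - (-3)² = 55.
Step 2 — discriminant:
  Δ = trace² - 4·det = 400 - 220 = 180.
Step 3 — eigenvalues:
  λ = (trace ± √Δ)/2 = (20 ± 13.4164)/2,
  λ_1 = 16.7082,  λ_2 = 3.2918.

Step 4 — unit eigenvector for λ_1: solve (Sigma - λ_1 I)v = 0. First row:
  (16 - 16.7082)·v_x + (-3)·v_y = 0, i.e. (-0.7082)·v_x + (-3)·v_y = 0,
  so v ∝ (b, λ_1 - a) = (-3, 0.7082); multiply by -1 so the first entry is positive: u = (3, -0.7082).
  ||u|| = √((3)² + (-0.7082)²) = √(9.5016) ≈ 3.0825,
  v_1 = u/||u|| ≈ (0.9732, -0.2298) (||v_1|| = 1).

λ_1 = 16.7082,  λ_2 = 3.2918;  v_1 ≈ (0.9732, -0.2298)


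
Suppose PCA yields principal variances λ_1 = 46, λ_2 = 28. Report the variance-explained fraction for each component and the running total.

Step 1 — total variance = trace(Sigma) = Σ λ_i = 46 + 28 = 74.

Step 2 — fraction explained by component i = λ_i / Σ λ:
  PC1: 46/74 = 0.6216
  PC2: 28/74 = 0.3784

Step 3 — cumulative fraction after k components = (λ_1 + ... + λ_k) / Σ λ:
  k = 1: 46/74 = 0.6216
  k = 2: (46 + 28)/74 = 74/74 = 1

Summary (fraction, with percent):

explained: PC1 0.6216 (62.16%), PC2 0.3784 (37.84%);  cumulative: 0.6216, 1


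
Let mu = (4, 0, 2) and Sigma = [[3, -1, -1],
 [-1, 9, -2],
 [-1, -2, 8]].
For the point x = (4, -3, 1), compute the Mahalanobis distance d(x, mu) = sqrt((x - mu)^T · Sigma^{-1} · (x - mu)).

Step 1 — centre the observation: (x - mu) = (0, -3, -1).

Step 2 — invert Sigma (cofactor / det for 3×3, or solve directly):
  Sigma^{-1} = [[0.3716, 0.0546, 0.0601],
 [0.0546, 0.1257, 0.0383],
 [0.0601, 0.0383, 0.1421]].

Step 3 — form the quadratic (x - mu)^T · Sigma^{-1} · (x - mu):
  Sigma^{-1} · (x - mu) = (-0.224, -0.4153, -0.2568).
  (x - mu)^T · [Sigma^{-1} · (x - mu)] = (0)·(-0.224) + (-3)·(-0.4153) + (-1)·(-0.2568) = 1.5027.

Step 4 — take square root: d = √(1.5027) ≈ 1.2259.

d(x, mu) = √(1.5027) ≈ 1.2259


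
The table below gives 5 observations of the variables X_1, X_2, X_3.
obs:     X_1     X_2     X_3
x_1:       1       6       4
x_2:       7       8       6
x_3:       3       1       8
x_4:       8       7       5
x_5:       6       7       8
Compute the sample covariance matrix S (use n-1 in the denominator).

Step 1 — column means:
  mean(X_1) = (1 + 7 + 3 + 8 + 6) / 5 = 25/5 = 5
  mean(X_2) = (6 + 8 + 1 + 7 + 7) / 5 = 29/5 = 5.8
  mean(X_3) = (4 + 6 + 8 + 5 + 8) / 5 = 31/5 = 6.2

Step 2 — sample covariance S[i,j] = (1/(n-1)) · Σ_k (x_{k,i} - mean_i) · (x_{k,j} - mean_j), with n-1 = 4.
  S[X_1,X_1] = ((-4)·(-4) + (2)·(2) + (-2)·(-2) + (3)·(3) + (1)·(1)) / 4 = 34/4 = 8.5
  S[X_1,X_2] = ((-4)·(0.2) + (2)·(2.2) + (-2)·(-4.8) + (3)·(1.2) + (1)·(1.2)) / 4 = 18/4 = 4.5
  S[X_1,X_3] = ((-4)·(-2.2) + (2)·(-0.2) + (-2)·(1.8) + (3)·(-1.2) + (1)·(1.8)) / 4 = 3/4 = 0.75
  S[X_2,X_2] = ((0.2)·(0.2) + (2.2)·(2.2) + (-4.8)·(-4.8) + (1.2)·(1.2) + (1.2)·(1.2)) / 4 = 30.8/4 = 7.7
  S[X_2,X_3] = ((0.2)·(-2.2) + (2.2)·(-0.2) + (-4.8)·(1.8) + (1.2)·(-1.2) + (1.2)·(1.8)) / 4 = -8.8/4 = -2.2
  S[X_3,X_3] = ((-2.2)·(-2.2) + (-0.2)·(-0.2) + (1.8)·(1.8) + (-1.2)·(-1.2) + (1.8)·(1.8)) / 4 = 12.8/4 = 3.2

S is symmetric (S[j,i] = S[i,j]). Assembling:

S = [[8.5, 4.5, 0.75],
 [4.5, 7.7, -2.2],
 [0.75, -2.2, 3.2]]


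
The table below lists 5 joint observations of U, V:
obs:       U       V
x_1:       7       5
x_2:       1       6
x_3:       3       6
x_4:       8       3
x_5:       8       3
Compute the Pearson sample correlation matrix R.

Step 1 — column means:
  mean(U) = (7 + 1 + 3 + 8 + 8) / 5 = 27/5 = 5.4
  mean(V) = (5 + 6 + 6 + 3 + 3) / 5 = 23/5 = 4.6

Step 2 — sample variances and covariances s[i,j] = (1/(n-1)) · Σ_k (x_{k,i} - mean_i) · (x_{k,j} - mean_j), with n-1 = 4:
  s[U,U] = ((1.6)·(1.6) + (-4.4)·(-4.4) + (-2.4)·(-2.4) + (2.6)·(2.6) + (2.6)·(2.6)) / 4 = 41.2/4 = 10.3
  s[U,V] = ((1.6)·(0.4) + (-4.4)·(1.4) + (-2.4)·(1.4) + (2.6)·(-1.6) + (2.6)·(-1.6)) / 4 = -17.2/4 = -4.3
  s[V,V] = ((0.4)·(0.4) + (1.4)·(1.4) + (1.4)·(1.4) + (-1.6)·(-1.6) + (-1.6)·(-1.6)) / 4 = 9.2/4 = 2.3
  Sample standard deviations s_i = √(s[i,i]):
  s(U) = √(10.3) = 3.2094
  s(V) = √(2.3) = 1.5166

Step 3 — r_{ij} = s_{ij} / (s_i · s_j):
  r[U,U] = 1 (diagonal).
  r[U,V] = -4.3 / (3.2094 · 1.5166) = -4.3 / 4.8672 = -0.8835
  r[V,V] = 1 (diagonal).

R is symmetric with unit diagonal. Assembling:

R = [[1, -0.8835],
 [-0.8835, 1]]


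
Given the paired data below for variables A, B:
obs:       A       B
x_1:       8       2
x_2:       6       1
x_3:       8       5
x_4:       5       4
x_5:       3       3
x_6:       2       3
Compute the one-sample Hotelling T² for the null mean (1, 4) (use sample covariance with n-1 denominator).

Step 1 — sample mean vector:
  mean(A) = (8 + 6 + 8 + 5 + 3 + 2) / 6 = 32/6 = 5.3333
  mean(B) = (2 + 1 + 5 + 4 + 3 + 3) / 6 = 18/6 = 3
  x̄ = (5.3333, 3),  deviation x̄ - mu_0 = (5.3333, 3) - (1, 4) = (4.3333, -1).

Step 2 — sample covariance matrix, S[i,j] = (1/(n-1)) · Σ_k (x_{k,i} - mean_i) · (x_{k,j} - mean_j), divisor n-1 = 5:
  S[A,A] = ((2.6667)·(2.6667) + (0.6667)·(0.6667) + (2.6667)·(2.6667) + (-0.3333)·(-0.3333) + (-2.3333)·(-2.3333) + (-3.3333)·(-3.3333)) / 5 = 31.3333/5 = 6.2667
  S[A,B] = ((2.6667)·(-1) + (0.6667)·(-2) + (2.6667)·(2) + (-0.3333)·(1) + (-2.3333)·(0) + (-3.3333)·(0)) / 5 = 1/5 = 0.2
  S[B,B] = ((-1)·(-1) + (-2)·(-2) + (2)·(2) + (1)·(1) + (0)·(0) + (0)·(0)) / 5 = 10/5 = 2
  S = [[6.2667, 0.2],
 [0.2, 2]].

Step 3 — invert S. det(S) = 6.2667·2 - (0.2)² = 12.4933.
  S^{-1} = (1/det) · [[d, -b], [-b, a]] = [[0.1601, -0.016],
 [-0.016, 0.5016]].

Step 4 — quadratic form (x̄ - mu_0)^T · S^{-1} · (x̄ - mu_0):
  S^{-1} · (x̄ - mu_0) = (0.7097, -0.571),
  (x̄ - mu_0)^T · [...] = (4.3333)·(0.7097) + (-1)·(-0.571) = 3.6464.

Step 5 — scale by n: T² = 6 · 3.6464 = 21.8783.

T² ≈ 21.8783


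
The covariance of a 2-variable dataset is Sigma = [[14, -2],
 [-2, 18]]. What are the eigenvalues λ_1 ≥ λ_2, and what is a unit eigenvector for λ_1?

Step 1 — characteristic polynomial of 2×2 Sigma:
  det(Sigma - λI) = λ² - trace · λ + det = 0.
  trace = 14 + 18 = 32, det = 14·18 - (-2)² = 248.
Step 2 — discriminant:
  Δ = trace² - 4·det = 1024 - 992 = 32.
Step 3 — eigenvalues:
  λ = (trace ± √Δ)/2 = (32 ± 5.6569)/2,
  λ_1 = 18.8284,  λ_2 = 13.1716.

Step 4 — unit eigenvector for λ_1: solve (Sigma - λ_1 I)v = 0. First row:
  (14 - 18.8284)·v_x + (-2)·v_y = 0, i.e. (-4.8284)·v_x + (-2)·v_y = 0,
  so v ∝ (b, λ_1 - a) = (-2, 4.8284); multiply by -1 so the first entry is positive: u = (2, -4.8284).
  ||u|| = √((2)² + (-4.8284)²) = √(27.3137) ≈ 5.2263,
  v_1 = u/||u|| ≈ (0.3827, -0.9239) (||v_1|| = 1).

λ_1 = 18.8284,  λ_2 = 13.1716;  v_1 ≈ (0.3827, -0.9239)


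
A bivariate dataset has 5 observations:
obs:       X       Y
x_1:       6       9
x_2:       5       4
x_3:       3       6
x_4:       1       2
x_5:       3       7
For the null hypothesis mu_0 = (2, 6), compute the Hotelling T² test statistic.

Step 1 — sample mean vector:
  mean(X) = (6 + 5 + 3 + 1 + 3) / 5 = 18/5 = 3.6
  mean(Y) = (9 + 4 + 6 + 2 + 7) / 5 = 28/5 = 5.6
  x̄ = (3.6, 5.6),  deviation x̄ - mu_0 = (3.6, 5.6) - (2, 6) = (1.6, -0.4).

Step 2 — sample covariance matrix, S[i,j] = (1/(n-1)) · Σ_k (x_{k,i} - mean_i) · (x_{k,j} - mean_j), divisor n-1 = 4:
  S[X,X] = ((2.4)·(2.4) + (1.4)·(1.4) + (-0.6)·(-0.6) + (-2.6)·(-2.6) + (-0.6)·(-0.6)) / 4 = 15.2/4 = 3.8
  S[X,Y] = ((2.4)·(3.4) + (1.4)·(-1.6) + (-0.6)·(0.4) + (-2.6)·(-3.6) + (-0.6)·(1.4)) / 4 = 14.2/4 = 3.55
  S[Y,Y] = ((3.4)·(3.4) + (-1.6)·(-1.6) + (0.4)·(0.4) + (-3.6)·(-3.6) + (1.4)·(1.4)) / 4 = 29.2/4 = 7.3
  S = [[3.8, 3.55],
 [3.55, 7.3]].

Step 3 — invert S. det(S) = 3.8·7.3 - (3.55)² = 15.1375.
  S^{-1} = (1/det) · [[d, -b], [-b, a]] = [[0.4822, -0.2345],
 [-0.2345, 0.251]].

Step 4 — quadratic form (x̄ - mu_0)^T · S^{-1} · (x̄ - mu_0):
  S^{-1} · (x̄ - mu_0) = (0.8654, -0.4756),
  (x̄ - mu_0)^T · [...] = (1.6)·(0.8654) + (-0.4)·(-0.4756) = 1.5749.

Step 5 — scale by n: T² = 5 · 1.5749 = 7.8745.

T² ≈ 7.8745


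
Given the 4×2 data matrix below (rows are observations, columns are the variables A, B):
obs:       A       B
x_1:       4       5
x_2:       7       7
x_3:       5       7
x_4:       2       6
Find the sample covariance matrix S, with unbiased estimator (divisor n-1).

Step 1 — column means:
  mean(A) = (4 + 7 + 5 + 2) / 4 = 18/4 = 4.5
  mean(B) = (5 + 7 + 7 + 6) / 4 = 25/4 = 6.25

Step 2 — sample covariance S[i,j] = (1/(n-1)) · Σ_k (x_{k,i} - mean_i) · (x_{k,j} - mean_j), with n-1 = 3.
  S[A,A] = ((-0.5)·(-0.5) + (2.5)·(2.5) + (0.5)·(0.5) + (-2.5)·(-2.5)) / 3 = 13/3 = 4.3333
  S[A,B] = ((-0.5)·(-1.25) + (2.5)·(0.75) + (0.5)·(0.75) + (-2.5)·(-0.25)) / 3 = 3.5/3 = 1.1667
  S[B,B] = ((-1.25)·(-1.25) + (0.75)·(0.75) + (0.75)·(0.75) + (-0.25)·(-0.25)) / 3 = 2.75/3 = 0.9167

S is symmetric (S[j,i] = S[i,j]). Assembling:

S = [[4.3333, 1.1667],
 [1.1667, 0.9167]]


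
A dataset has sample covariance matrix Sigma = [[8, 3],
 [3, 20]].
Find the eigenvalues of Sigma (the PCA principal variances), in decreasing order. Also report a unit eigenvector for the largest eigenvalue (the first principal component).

Step 1 — characteristic polynomial of 2×2 Sigma:
  det(Sigma - λI) = λ² - trace · λ + det = 0.
  trace = 8 + 20 = 28, det = 8·20 - (3)² = 151.
Step 2 — discriminant:
  Δ = trace² - 4·det = 784 - 604 = 180.
Step 3 — eigenvalues:
  λ = (trace ± √Δ)/2 = (28 ± 13.4164)/2,
  λ_1 = 20.7082,  λ_2 = 7.2918.

Step 4 — unit eigenvector for λ_1: solve (Sigma - λ_1 I)v = 0. First row:
  (8 - 20.7082)·v_x + (3)·v_y = 0, i.e. (-12.7082)·v_x + (3)·v_y = 0,
  so v ∝ (b, λ_1 - a) = (3, 12.7082) = u.
  ||u|| = √((3)² + (12.7082)²) = √(170.4984) ≈ 13.0575,
  v_1 = u/||u|| ≈ (0.2298, 0.9732) (||v_1|| = 1).

λ_1 = 20.7082,  λ_2 = 7.2918;  v_1 ≈ (0.2298, 0.9732)


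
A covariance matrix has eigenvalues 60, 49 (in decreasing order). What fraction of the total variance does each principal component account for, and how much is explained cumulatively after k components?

Step 1 — total variance = trace(Sigma) = Σ λ_i = 60 + 49 = 109.

Step 2 — fraction explained by component i = λ_i / Σ λ:
  PC1: 60/109 = 0.5505
  PC2: 49/109 = 0.4495

Step 3 — cumulative fraction after k components = (λ_1 + ... + λ_k) / Σ λ:
  k = 1: 60/109 = 0.5505
  k = 2: (60 + 49)/109 = 109/109 = 1

Summary (fraction, with percent):

explained: PC1 0.5505 (55.05%), PC2 0.4495 (44.95%);  cumulative: 0.5505, 1


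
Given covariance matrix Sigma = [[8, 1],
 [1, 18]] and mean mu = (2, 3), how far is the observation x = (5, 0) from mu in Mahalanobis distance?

Step 1 — centre the observation: (x - mu) = (3, -3).

Step 2 — invert Sigma. det(Sigma) = 8·18 - (1)² = 143.
  Sigma^{-1} = (1/det) · [[d, -b], [-b, a]] = [[0.1259, -0.007],
 [-0.007, 0.0559]].

Step 3 — form the quadratic (x - mu)^T · Sigma^{-1} · (x - mu):
  Sigma^{-1} · (x - mu) = (0.3986, -0.1888).
  (x - mu)^T · [Sigma^{-1} · (x - mu)] = (3)·(0.3986) + (-3)·(-0.1888) = 1.7622.

Step 4 — take square root: d = √(1.7622) ≈ 1.3275.

d(x, mu) = √(1.7622) ≈ 1.3275


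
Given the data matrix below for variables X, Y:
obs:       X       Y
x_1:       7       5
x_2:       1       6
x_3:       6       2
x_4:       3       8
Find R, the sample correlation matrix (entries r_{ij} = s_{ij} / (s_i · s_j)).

Step 1 — column means:
  mean(X) = (7 + 1 + 6 + 3) / 4 = 17/4 = 4.25
  mean(Y) = (5 + 6 + 2 + 8) / 4 = 21/4 = 5.25

Step 2 — sample variances and covariances s[i,j] = (1/(n-1)) · Σ_k (x_{k,i} - mean_i) · (x_{k,j} - mean_j), with n-1 = 3:
  s[X,X] = ((2.75)·(2.75) + (-3.25)·(-3.25) + (1.75)·(1.75) + (-1.25)·(-1.25)) / 3 = 22.75/3 = 7.5833
  s[X,Y] = ((2.75)·(-0.25) + (-3.25)·(0.75) + (1.75)·(-3.25) + (-1.25)·(2.75)) / 3 = -12.25/3 = -4.0833
  s[Y,Y] = ((-0.25)·(-0.25) + (0.75)·(0.75) + (-3.25)·(-3.25) + (2.75)·(2.75)) / 3 = 18.75/3 = 6.25
  Sample standard deviations s_i = √(s[i,i]):
  s(X) = √(7.5833) = 2.7538
  s(Y) = √(6.25) = 2.5

Step 3 — r_{ij} = s_{ij} / (s_i · s_j):
  r[X,X] = 1 (diagonal).
  r[X,Y] = -4.0833 / (2.7538 · 2.5) = -4.0833 / 6.8845 = -0.5931
  r[Y,Y] = 1 (diagonal).

R is symmetric with unit diagonal. Assembling:

R = [[1, -0.5931],
 [-0.5931, 1]]


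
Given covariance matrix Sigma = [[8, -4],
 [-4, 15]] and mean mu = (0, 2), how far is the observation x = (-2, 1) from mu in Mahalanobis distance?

Step 1 — centre the observation: (x - mu) = (-2, -1).

Step 2 — invert Sigma. det(Sigma) = 8·15 - (-4)² = 104.
  Sigma^{-1} = (1/det) · [[d, -b], [-b, a]] = [[0.1442, 0.0385],
 [0.0385, 0.0769]].

Step 3 — form the quadratic (x - mu)^T · Sigma^{-1} · (x - mu):
  Sigma^{-1} · (x - mu) = (-0.3269, -0.1538).
  (x - mu)^T · [Sigma^{-1} · (x - mu)] = (-2)·(-0.3269) + (-1)·(-0.1538) = 0.8077.

Step 4 — take square root: d = √(0.8077) ≈ 0.8987.

d(x, mu) = √(0.8077) ≈ 0.8987


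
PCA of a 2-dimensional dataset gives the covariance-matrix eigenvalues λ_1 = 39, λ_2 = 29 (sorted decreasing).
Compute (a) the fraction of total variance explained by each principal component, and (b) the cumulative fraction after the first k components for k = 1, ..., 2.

Step 1 — total variance = trace(Sigma) = Σ λ_i = 39 + 29 = 68.

Step 2 — fraction explained by component i = λ_i / Σ λ:
  PC1: 39/68 = 0.5735
  PC2: 29/68 = 0.4265

Step 3 — cumulative fraction after k components = (λ_1 + ... + λ_k) / Σ λ:
  k = 1: 39/68 = 0.5735
  k = 2: (39 + 29)/68 = 68/68 = 1

Summary (fraction, with percent):

explained: PC1 0.5735 (57.35%), PC2 0.4265 (42.65%);  cumulative: 0.5735, 1


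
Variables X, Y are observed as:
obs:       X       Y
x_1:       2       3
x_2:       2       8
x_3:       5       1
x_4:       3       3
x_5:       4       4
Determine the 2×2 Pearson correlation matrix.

Step 1 — column means:
  mean(X) = (2 + 2 + 5 + 3 + 4) / 5 = 16/5 = 3.2
  mean(Y) = (3 + 8 + 1 + 3 + 4) / 5 = 19/5 = 3.8

Step 2 — sample variances and covariances s[i,j] = (1/(n-1)) · Σ_k (x_{k,i} - mean_i) · (x_{k,j} - mean_j), with n-1 = 4:
  s[X,X] = ((-1.2)·(-1.2) + (-1.2)·(-1.2) + (1.8)·(1.8) + (-0.2)·(-0.2) + (0.8)·(0.8)) / 4 = 6.8/4 = 1.7
  s[X,Y] = ((-1.2)·(-0.8) + (-1.2)·(4.2) + (1.8)·(-2.8) + (-0.2)·(-0.8) + (0.8)·(0.2)) / 4 = -8.8/4 = -2.2
  s[Y,Y] = ((-0.8)·(-0.8) + (4.2)·(4.2) + (-2.8)·(-2.8) + (-0.8)·(-0.8) + (0.2)·(0.2)) / 4 = 26.8/4 = 6.7
  Sample standard deviations s_i = √(s[i,i]):
  s(X) = √(1.7) = 1.3038
  s(Y) = √(6.7) = 2.5884

Step 3 — r_{ij} = s_{ij} / (s_i · s_j):
  r[X,X] = 1 (diagonal).
  r[X,Y] = -2.2 / (1.3038 · 2.5884) = -2.2 / 3.3749 = -0.6519
  r[Y,Y] = 1 (diagonal).

R is symmetric with unit diagonal. Assembling:

R = [[1, -0.6519],
 [-0.6519, 1]]


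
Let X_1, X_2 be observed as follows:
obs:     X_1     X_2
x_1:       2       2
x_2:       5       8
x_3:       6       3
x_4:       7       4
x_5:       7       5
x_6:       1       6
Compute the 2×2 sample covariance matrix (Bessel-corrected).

Step 1 — column means:
  mean(X_1) = (2 + 5 + 6 + 7 + 7 + 1) / 6 = 28/6 = 4.6667
  mean(X_2) = (2 + 8 + 3 + 4 + 5 + 6) / 6 = 28/6 = 4.6667

Step 2 — sample covariance S[i,j] = (1/(n-1)) · Σ_k (x_{k,i} - mean_i) · (x_{k,j} - mean_j), with n-1 = 5.
  S[X_1,X_1] = ((-2.6667)·(-2.6667) + (0.3333)·(0.3333) + (1.3333)·(1.3333) + (2.3333)·(2.3333) + (2.3333)·(2.3333) + (-3.6667)·(-3.6667)) / 5 = 33.3333/5 = 6.6667
  S[X_1,X_2] = ((-2.6667)·(-2.6667) + (0.3333)·(3.3333) + (1.3333)·(-1.6667) + (2.3333)·(-0.6667) + (2.3333)·(0.3333) + (-3.6667)·(1.3333)) / 5 = 0.3333/5 = 0.0667
  S[X_2,X_2] = ((-2.6667)·(-2.6667) + (3.3333)·(3.3333) + (-1.6667)·(-1.6667) + (-0.6667)·(-0.6667) + (0.3333)·(0.3333) + (1.3333)·(1.3333)) / 5 = 23.3333/5 = 4.6667

S is symmetric (S[j,i] = S[i,j]). Assembling:

S = [[6.6667, 0.0667],
 [0.0667, 4.6667]]


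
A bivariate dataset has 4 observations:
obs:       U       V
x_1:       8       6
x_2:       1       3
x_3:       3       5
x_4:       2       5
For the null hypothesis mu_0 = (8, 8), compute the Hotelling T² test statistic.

Step 1 — sample mean vector:
  mean(U) = (8 + 1 + 3 + 2) / 4 = 14/4 = 3.5
  mean(V) = (6 + 3 + 5 + 5) / 4 = 19/4 = 4.75
  x̄ = (3.5, 4.75),  deviation x̄ - mu_0 = (3.5, 4.75) - (8, 8) = (-4.5, -3.25).

Step 2 — sample covariance matrix, S[i,j] = (1/(n-1)) · Σ_k (x_{k,i} - mean_i) · (x_{k,j} - mean_j), divisor n-1 = 3:
  S[U,U] = ((4.5)·(4.5) + (-2.5)·(-2.5) + (-0.5)·(-0.5) + (-1.5)·(-1.5)) / 3 = 29/3 = 9.6667
  S[U,V] = ((4.5)·(1.25) + (-2.5)·(-1.75) + (-0.5)·(0.25) + (-1.5)·(0.25)) / 3 = 9.5/3 = 3.1667
  S[V,V] = ((1.25)·(1.25) + (-1.75)·(-1.75) + (0.25)·(0.25) + (0.25)·(0.25)) / 3 = 4.75/3 = 1.5833
  S = [[9.6667, 3.1667],
 [3.1667, 1.5833]].

Step 3 — invert S. det(S) = 9.6667·1.5833 - (3.1667)² = 5.2778.
  S^{-1} = (1/det) · [[d, -b], [-b, a]] = [[0.3, -0.6],
 [-0.6, 1.8316]].

Step 4 — quadratic form (x̄ - mu_0)^T · S^{-1} · (x̄ - mu_0):
  S^{-1} · (x̄ - mu_0) = (0.6, -3.2526),
  (x̄ - mu_0)^T · [...] = (-4.5)·(0.6) + (-3.25)·(-3.2526) = 7.8711.

Step 5 — scale by n: T² = 4 · 7.8711 = 31.4842.

T² ≈ 31.4842


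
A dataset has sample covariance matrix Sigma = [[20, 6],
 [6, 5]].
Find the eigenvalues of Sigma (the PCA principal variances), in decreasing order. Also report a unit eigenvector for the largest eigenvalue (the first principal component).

Step 1 — characteristic polynomial of 2×2 Sigma:
  det(Sigma - λI) = λ² - trace · λ + det = 0.
  trace = 20 + 5 = 25, det = 20·5 - (6)² = 64.
Step 2 — discriminant:
  Δ = trace² - 4·det = 625 - 256 = 369.
Step 3 — eigenvalues:
  λ = (trace ± √Δ)/2 = (25 ± 19.2094)/2,
  λ_1 = 22.1047,  λ_2 = 2.8953.

Step 4 — unit eigenvector for λ_1: solve (Sigma - λ_1 I)v = 0. First row:
  (20 - 22.1047)·v_x + (6)·v_y = 0, i.e. (-2.1047)·v_x + (6)·v_y = 0,
  so v ∝ (b, λ_1 - a) = (6, 2.1047) = u.
  ||u|| = √((6)² + (2.1047)²) = √(40.4297) ≈ 6.3584,
  v_1 = u/||u|| ≈ (0.9436, 0.331) (||v_1|| = 1).

λ_1 = 22.1047,  λ_2 = 2.8953;  v_1 ≈ (0.9436, 0.331)


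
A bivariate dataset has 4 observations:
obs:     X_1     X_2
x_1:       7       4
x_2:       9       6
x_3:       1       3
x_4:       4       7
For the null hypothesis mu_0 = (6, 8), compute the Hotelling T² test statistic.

Step 1 — sample mean vector:
  mean(X_1) = (7 + 9 + 1 + 4) / 4 = 21/4 = 5.25
  mean(X_2) = (4 + 6 + 3 + 7) / 4 = 20/4 = 5
  x̄ = (5.25, 5),  deviation x̄ - mu_0 = (5.25, 5) - (6, 8) = (-0.75, -3).

Step 2 — sample covariance matrix, S[i,j] = (1/(n-1)) · Σ_k (x_{k,i} - mean_i) · (x_{k,j} - mean_j), divisor n-1 = 3:
  S[X_1,X_1] = ((1.75)·(1.75) + (3.75)·(3.75) + (-4.25)·(-4.25) + (-1.25)·(-1.25)) / 3 = 36.75/3 = 12.25
  S[X_1,X_2] = ((1.75)·(-1) + (3.75)·(1) + (-4.25)·(-2) + (-1.25)·(2)) / 3 = 8/3 = 2.6667
  S[X_2,X_2] = ((-1)·(-1) + (1)·(1) + (-2)·(-2) + (2)·(2)) / 3 = 10/3 = 3.3333
  S = [[12.25, 2.6667],
 [2.6667, 3.3333]].

Step 3 — invert S. det(S) = 12.25·3.3333 - (2.6667)² = 33.7222.
  S^{-1} = (1/det) · [[d, -b], [-b, a]] = [[0.0988, -0.0791],
 [-0.0791, 0.3633]].

Step 4 — quadratic form (x̄ - mu_0)^T · S^{-1} · (x̄ - mu_0):
  S^{-1} · (x̄ - mu_0) = (0.1631, -1.0305),
  (x̄ - mu_0)^T · [...] = (-0.75)·(0.1631) + (-3)·(-1.0305) = 2.9691.

Step 5 — scale by n: T² = 4 · 2.9691 = 11.8764.

T² ≈ 11.8764


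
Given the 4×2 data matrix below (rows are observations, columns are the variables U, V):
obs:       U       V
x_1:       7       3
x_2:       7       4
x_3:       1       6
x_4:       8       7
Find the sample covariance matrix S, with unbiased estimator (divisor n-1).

Step 1 — column means:
  mean(U) = (7 + 7 + 1 + 8) / 4 = 23/4 = 5.75
  mean(V) = (3 + 4 + 6 + 7) / 4 = 20/4 = 5

Step 2 — sample covariance S[i,j] = (1/(n-1)) · Σ_k (x_{k,i} - mean_i) · (x_{k,j} - mean_j), with n-1 = 3.
  S[U,U] = ((1.25)·(1.25) + (1.25)·(1.25) + (-4.75)·(-4.75) + (2.25)·(2.25)) / 3 = 30.75/3 = 10.25
  S[U,V] = ((1.25)·(-2) + (1.25)·(-1) + (-4.75)·(1) + (2.25)·(2)) / 3 = -4/3 = -1.3333
  S[V,V] = ((-2)·(-2) + (-1)·(-1) + (1)·(1) + (2)·(2)) / 3 = 10/3 = 3.3333

S is symmetric (S[j,i] = S[i,j]). Assembling:

S = [[10.25, -1.3333],
 [-1.3333, 3.3333]]


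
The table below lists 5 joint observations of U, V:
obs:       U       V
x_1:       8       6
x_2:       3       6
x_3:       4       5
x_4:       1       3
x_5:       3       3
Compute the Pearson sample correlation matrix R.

Step 1 — column means:
  mean(U) = (8 + 3 + 4 + 1 + 3) / 5 = 19/5 = 3.8
  mean(V) = (6 + 6 + 5 + 3 + 3) / 5 = 23/5 = 4.6

Step 2 — sample variances and covariances s[i,j] = (1/(n-1)) · Σ_k (x_{k,i} - mean_i) · (x_{k,j} - mean_j), with n-1 = 4:
  s[U,U] = ((4.2)·(4.2) + (-0.8)·(-0.8) + (0.2)·(0.2) + (-2.8)·(-2.8) + (-0.8)·(-0.8)) / 4 = 26.8/4 = 6.7
  s[U,V] = ((4.2)·(1.4) + (-0.8)·(1.4) + (0.2)·(0.4) + (-2.8)·(-1.6) + (-0.8)·(-1.6)) / 4 = 10.6/4 = 2.65
  s[V,V] = ((1.4)·(1.4) + (1.4)·(1.4) + (0.4)·(0.4) + (-1.6)·(-1.6) + (-1.6)·(-1.6)) / 4 = 9.2/4 = 2.3
  Sample standard deviations s_i = √(s[i,i]):
  s(U) = √(6.7) = 2.5884
  s(V) = √(2.3) = 1.5166

Step 3 — r_{ij} = s_{ij} / (s_i · s_j):
  r[U,U] = 1 (diagonal).
  r[U,V] = 2.65 / (2.5884 · 1.5166) = 2.65 / 3.9256 = 0.6751
  r[V,V] = 1 (diagonal).

R is symmetric with unit diagonal. Assembling:

R = [[1, 0.6751],
 [0.6751, 1]]


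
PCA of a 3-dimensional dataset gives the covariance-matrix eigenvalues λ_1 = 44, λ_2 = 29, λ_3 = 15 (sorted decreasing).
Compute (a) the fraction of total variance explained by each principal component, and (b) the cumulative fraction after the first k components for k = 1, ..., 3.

Step 1 — total variance = trace(Sigma) = Σ λ_i = 44 + 29 + 15 = 88.

Step 2 — fraction explained by component i = λ_i / Σ λ:
  PC1: 44/88 = 0.5
  PC2: 29/88 = 0.3295
  PC3: 15/88 = 0.1705

Step 3 — cumulative fraction after k components = (λ_1 + ... + λ_k) / Σ λ:
  k = 1: 44/88 = 0.5
  k = 2: (44 + 29)/88 = 73/88 = 0.8295
  k = 3: (44 + 29 + 15)/88 = 88/88 = 1

Summary (fraction, with percent):

explained: PC1 0.5 (50%), PC2 0.3295 (32.95%), PC3 0.1705 (17.05%);  cumulative: 0.5, 0.8295, 1


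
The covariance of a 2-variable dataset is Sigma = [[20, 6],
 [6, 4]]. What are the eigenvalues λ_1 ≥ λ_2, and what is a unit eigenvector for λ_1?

Step 1 — characteristic polynomial of 2×2 Sigma:
  det(Sigma - λI) = λ² - trace · λ + det = 0.
  trace = 20 + 4 = 24, det = 20·4 - (6)² = 44.
Step 2 — discriminant:
  Δ = trace² - 4·det = 576 - 176 = 400.
Step 3 — eigenvalues:
  λ = (trace ± √Δ)/2 = (24 ± 20)/2,
  λ_1 = 22,  λ_2 = 2.

Step 4 — unit eigenvector for λ_1: solve (Sigma - λ_1 I)v = 0. First row:
  (20 - 22)·v_x + (6)·v_y = 0, i.e. (-2)·v_x + (6)·v_y = 0,
  so v ∝ (b, λ_1 - a) = (6, 2) = u.
  ||u|| = √((6)² + (2)²) = √(40) ≈ 6.3246,
  v_1 = u/||u|| ≈ (0.9487, 0.3162) (||v_1|| = 1).

λ_1 = 22,  λ_2 = 2;  v_1 ≈ (0.9487, 0.3162)


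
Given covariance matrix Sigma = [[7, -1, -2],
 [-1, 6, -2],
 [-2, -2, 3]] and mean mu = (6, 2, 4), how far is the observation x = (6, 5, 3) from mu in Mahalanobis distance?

Step 1 — centre the observation: (x - mu) = (0, 3, -1).

Step 2 — invert Sigma (cofactor / det for 3×3, or solve directly):
  Sigma^{-1} = [[0.2222, 0.1111, 0.2222],
 [0.1111, 0.2698, 0.254],
 [0.2222, 0.254, 0.6508]].

Step 3 — form the quadratic (x - mu)^T · Sigma^{-1} · (x - mu):
  Sigma^{-1} · (x - mu) = (0.1111, 0.5556, 0.1111).
  (x - mu)^T · [Sigma^{-1} · (x - mu)] = (0)·(0.1111) + (3)·(0.5556) + (-1)·(0.1111) = 1.5556.

Step 4 — take square root: d = √(1.5556) ≈ 1.2472.

d(x, mu) = √(1.5556) ≈ 1.2472


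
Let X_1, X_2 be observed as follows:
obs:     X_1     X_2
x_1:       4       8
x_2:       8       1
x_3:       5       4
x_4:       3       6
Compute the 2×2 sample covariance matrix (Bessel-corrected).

Step 1 — column means:
  mean(X_1) = (4 + 8 + 5 + 3) / 4 = 20/4 = 5
  mean(X_2) = (8 + 1 + 4 + 6) / 4 = 19/4 = 4.75

Step 2 — sample covariance S[i,j] = (1/(n-1)) · Σ_k (x_{k,i} - mean_i) · (x_{k,j} - mean_j), with n-1 = 3.
  S[X_1,X_1] = ((-1)·(-1) + (3)·(3) + (0)·(0) + (-2)·(-2)) / 3 = 14/3 = 4.6667
  S[X_1,X_2] = ((-1)·(3.25) + (3)·(-3.75) + (0)·(-0.75) + (-2)·(1.25)) / 3 = -17/3 = -5.6667
  S[X_2,X_2] = ((3.25)·(3.25) + (-3.75)·(-3.75) + (-0.75)·(-0.75) + (1.25)·(1.25)) / 3 = 26.75/3 = 8.9167

S is symmetric (S[j,i] = S[i,j]). Assembling:

S = [[4.6667, -5.6667],
 [-5.6667, 8.9167]]


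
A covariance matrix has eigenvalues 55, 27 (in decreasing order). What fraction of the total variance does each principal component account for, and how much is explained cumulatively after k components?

Step 1 — total variance = trace(Sigma) = Σ λ_i = 55 + 27 = 82.

Step 2 — fraction explained by component i = λ_i / Σ λ:
  PC1: 55/82 = 0.6707
  PC2: 27/82 = 0.3293

Step 3 — cumulative fraction after k components = (λ_1 + ... + λ_k) / Σ λ:
  k = 1: 55/82 = 0.6707
  k = 2: (55 + 27)/82 = 82/82 = 1

Summary (fraction, with percent):

explained: PC1 0.6707 (67.07%), PC2 0.3293 (32.93%);  cumulative: 0.6707, 1


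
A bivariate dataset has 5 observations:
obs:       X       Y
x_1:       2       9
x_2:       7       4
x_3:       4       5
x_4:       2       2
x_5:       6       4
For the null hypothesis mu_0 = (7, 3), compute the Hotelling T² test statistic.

Step 1 — sample mean vector:
  mean(X) = (2 + 7 + 4 + 2 + 6) / 5 = 21/5 = 4.2
  mean(Y) = (9 + 4 + 5 + 2 + 4) / 5 = 24/5 = 4.8
  x̄ = (4.2, 4.8),  deviation x̄ - mu_0 = (4.2, 4.8) - (7, 3) = (-2.8, 1.8).

Step 2 — sample covariance matrix, S[i,j] = (1/(n-1)) · Σ_k (x_{k,i} - mean_i) · (x_{k,j} - mean_j), divisor n-1 = 4:
  S[X,X] = ((-2.2)·(-2.2) + (2.8)·(2.8) + (-0.2)·(-0.2) + (-2.2)·(-2.2) + (1.8)·(1.8)) / 4 = 20.8/4 = 5.2
  S[X,Y] = ((-2.2)·(4.2) + (2.8)·(-0.8) + (-0.2)·(0.2) + (-2.2)·(-2.8) + (1.8)·(-0.8)) / 4 = -6.8/4 = -1.7
  S[Y,Y] = ((4.2)·(4.2) + (-0.8)·(-0.8) + (0.2)·(0.2) + (-2.8)·(-2.8) + (-0.8)·(-0.8)) / 4 = 26.8/4 = 6.7
  S = [[5.2, -1.7],
 [-1.7, 6.7]].

Step 3 — invert S. det(S) = 5.2·6.7 - (-1.7)² = 31.95.
  S^{-1} = (1/det) · [[d, -b], [-b, a]] = [[0.2097, 0.0532],
 [0.0532, 0.1628]].

Step 4 — quadratic form (x̄ - mu_0)^T · S^{-1} · (x̄ - mu_0):
  S^{-1} · (x̄ - mu_0) = (-0.4914, 0.144),
  (x̄ - mu_0)^T · [...] = (-2.8)·(-0.4914) + (1.8)·(0.144) = 1.6351.

Step 5 — scale by n: T² = 5 · 1.6351 = 8.1753.

T² ≈ 8.1753


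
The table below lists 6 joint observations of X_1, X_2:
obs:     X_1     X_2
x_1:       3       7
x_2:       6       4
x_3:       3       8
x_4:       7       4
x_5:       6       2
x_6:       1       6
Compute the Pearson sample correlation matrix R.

Step 1 — column means:
  mean(X_1) = (3 + 6 + 3 + 7 + 6 + 1) / 6 = 26/6 = 4.3333
  mean(X_2) = (7 + 4 + 8 + 4 + 2 + 6) / 6 = 31/6 = 5.1667

Step 2 — sample variances and covariances s[i,j] = (1/(n-1)) · Σ_k (x_{k,i} - mean_i) · (x_{k,j} - mean_j), with n-1 = 5:
  s[X_1,X_1] = ((-1.3333)·(-1.3333) + (1.6667)·(1.6667) + (-1.3333)·(-1.3333) + (2.6667)·(2.6667) + (1.6667)·(1.6667) + (-3.3333)·(-3.3333)) / 5 = 27.3333/5 = 5.4667
  s[X_1,X_2] = ((-1.3333)·(1.8333) + (1.6667)·(-1.1667) + (-1.3333)·(2.8333) + (2.6667)·(-1.1667) + (1.6667)·(-3.1667) + (-3.3333)·(0.8333)) / 5 = -19.3333/5 = -3.8667
  s[X_2,X_2] = ((1.8333)·(1.8333) + (-1.1667)·(-1.1667) + (2.8333)·(2.8333) + (-1.1667)·(-1.1667) + (-3.1667)·(-3.1667) + (0.8333)·(0.8333)) / 5 = 24.8333/5 = 4.9667
  Sample standard deviations s_i = √(s[i,i]):
  s(X_1) = √(5.4667) = 2.3381
  s(X_2) = √(4.9667) = 2.2286

Step 3 — r_{ij} = s_{ij} / (s_i · s_j):
  r[X_1,X_1] = 1 (diagonal).
  r[X_1,X_2] = -3.8667 / (2.3381 · 2.2286) = -3.8667 / 5.2107 = -0.7421
  r[X_2,X_2] = 1 (diagonal).

R is symmetric with unit diagonal. Assembling:

R = [[1, -0.7421],
 [-0.7421, 1]]


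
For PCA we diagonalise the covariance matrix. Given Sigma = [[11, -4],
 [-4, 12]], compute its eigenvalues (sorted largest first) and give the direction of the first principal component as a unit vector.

Step 1 — characteristic polynomial of 2×2 Sigma:
  det(Sigma - λI) = λ² - trace · λ + det = 0.
  trace = 11 + 12 = 23, det = 11·12 - (-4)² = 116.
Step 2 — discriminant:
  Δ = trace² - 4·det = 529 - 464 = 65.
Step 3 — eigenvalues:
  λ = (trace ± √Δ)/2 = (23 ± 8.0623)/2,
  λ_1 = 15.5311,  λ_2 = 7.4689.

Step 4 — unit eigenvector for λ_1: solve (Sigma - λ_1 I)v = 0. First row:
  (11 - 15.5311)·v_x + (-4)·v_y = 0, i.e. (-4.5311)·v_x + (-4)·v_y = 0,
  so v ∝ (b, λ_1 - a) = (-4, 4.5311); multiply by -1 so the first entry is positive: u = (4, -4.5311).
  ||u|| = √((4)² + (-4.5311)²) = √(36.5311) ≈ 6.0441,
  v_1 = u/||u|| ≈ (0.6618, -0.7497) (||v_1|| = 1).

λ_1 = 15.5311,  λ_2 = 7.4689;  v_1 ≈ (0.6618, -0.7497)


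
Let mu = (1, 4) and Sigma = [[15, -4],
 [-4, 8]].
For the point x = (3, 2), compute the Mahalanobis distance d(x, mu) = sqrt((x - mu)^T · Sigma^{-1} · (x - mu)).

Step 1 — centre the observation: (x - mu) = (2, -2).

Step 2 — invert Sigma. det(Sigma) = 15·8 - (-4)² = 104.
  Sigma^{-1} = (1/det) · [[d, -b], [-b, a]] = [[0.0769, 0.0385],
 [0.0385, 0.1442]].

Step 3 — form the quadratic (x - mu)^T · Sigma^{-1} · (x - mu):
  Sigma^{-1} · (x - mu) = (0.0769, -0.2115).
  (x - mu)^T · [Sigma^{-1} · (x - mu)] = (2)·(0.0769) + (-2)·(-0.2115) = 0.5769.

Step 4 — take square root: d = √(0.5769) ≈ 0.7596.

d(x, mu) = √(0.5769) ≈ 0.7596


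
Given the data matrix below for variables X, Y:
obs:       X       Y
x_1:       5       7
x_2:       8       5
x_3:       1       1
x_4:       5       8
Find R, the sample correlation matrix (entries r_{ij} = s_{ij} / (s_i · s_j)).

Step 1 — column means:
  mean(X) = (5 + 8 + 1 + 5) / 4 = 19/4 = 4.75
  mean(Y) = (7 + 5 + 1 + 8) / 4 = 21/4 = 5.25

Step 2 — sample variances and covariances s[i,j] = (1/(n-1)) · Σ_k (x_{k,i} - mean_i) · (x_{k,j} - mean_j), with n-1 = 3:
  s[X,X] = ((0.25)·(0.25) + (3.25)·(3.25) + (-3.75)·(-3.75) + (0.25)·(0.25)) / 3 = 24.75/3 = 8.25
  s[X,Y] = ((0.25)·(1.75) + (3.25)·(-0.25) + (-3.75)·(-4.25) + (0.25)·(2.75)) / 3 = 16.25/3 = 5.4167
  s[Y,Y] = ((1.75)·(1.75) + (-0.25)·(-0.25) + (-4.25)·(-4.25) + (2.75)·(2.75)) / 3 = 28.75/3 = 9.5833
  Sample standard deviations s_i = √(s[i,i]):
  s(X) = √(8.25) = 2.8723
  s(Y) = √(9.5833) = 3.0957

Step 3 — r_{ij} = s_{ij} / (s_i · s_j):
  r[X,X] = 1 (diagonal).
  r[X,Y] = 5.4167 / (2.8723 · 3.0957) = 5.4167 / 8.8917 = 0.6092
  r[Y,Y] = 1 (diagonal).

R is symmetric with unit diagonal. Assembling:

R = [[1, 0.6092],
 [0.6092, 1]]


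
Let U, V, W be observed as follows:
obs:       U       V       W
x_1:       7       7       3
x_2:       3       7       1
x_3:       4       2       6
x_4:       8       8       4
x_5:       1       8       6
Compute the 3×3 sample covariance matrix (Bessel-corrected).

Step 1 — column means:
  mean(U) = (7 + 3 + 4 + 8 + 1) / 5 = 23/5 = 4.6
  mean(V) = (7 + 7 + 2 + 8 + 8) / 5 = 32/5 = 6.4
  mean(W) = (3 + 1 + 6 + 4 + 6) / 5 = 20/5 = 4

Step 2 — sample covariance S[i,j] = (1/(n-1)) · Σ_k (x_{k,i} - mean_i) · (x_{k,j} - mean_j), with n-1 = 4.
  S[U,U] = ((2.4)·(2.4) + (-1.6)·(-1.6) + (-0.6)·(-0.6) + (3.4)·(3.4) + (-3.6)·(-3.6)) / 4 = 33.2/4 = 8.3
  S[U,V] = ((2.4)·(0.6) + (-1.6)·(0.6) + (-0.6)·(-4.4) + (3.4)·(1.6) + (-3.6)·(1.6)) / 4 = 2.8/4 = 0.7
  S[U,W] = ((2.4)·(-1) + (-1.6)·(-3) + (-0.6)·(2) + (3.4)·(0) + (-3.6)·(2)) / 4 = -6/4 = -1.5
  S[V,V] = ((0.6)·(0.6) + (0.6)·(0.6) + (-4.4)·(-4.4) + (1.6)·(1.6) + (1.6)·(1.6)) / 4 = 25.2/4 = 6.3
  S[V,W] = ((0.6)·(-1) + (0.6)·(-3) + (-4.4)·(2) + (1.6)·(0) + (1.6)·(2)) / 4 = -8/4 = -2
  S[W,W] = ((-1)·(-1) + (-3)·(-3) + (2)·(2) + (0)·(0) + (2)·(2)) / 4 = 18/4 = 4.5

S is symmetric (S[j,i] = S[i,j]). Assembling:

S = [[8.3, 0.7, -1.5],
 [0.7, 6.3, -2],
 [-1.5, -2, 4.5]]


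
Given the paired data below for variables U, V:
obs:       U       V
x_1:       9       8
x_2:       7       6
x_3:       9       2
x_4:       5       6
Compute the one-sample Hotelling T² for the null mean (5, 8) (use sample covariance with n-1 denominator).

Step 1 — sample mean vector:
  mean(U) = (9 + 7 + 9 + 5) / 4 = 30/4 = 7.5
  mean(V) = (8 + 6 + 2 + 6) / 4 = 22/4 = 5.5
  x̄ = (7.5, 5.5),  deviation x̄ - mu_0 = (7.5, 5.5) - (5, 8) = (2.5, -2.5).

Step 2 — sample covariance matrix, S[i,j] = (1/(n-1)) · Σ_k (x_{k,i} - mean_i) · (x_{k,j} - mean_j), divisor n-1 = 3:
  S[U,U] = ((1.5)·(1.5) + (-0.5)·(-0.5) + (1.5)·(1.5) + (-2.5)·(-2.5)) / 3 = 11/3 = 3.6667
  S[U,V] = ((1.5)·(2.5) + (-0.5)·(0.5) + (1.5)·(-3.5) + (-2.5)·(0.5)) / 3 = -3/3 = -1
  S[V,V] = ((2.5)·(2.5) + (0.5)·(0.5) + (-3.5)·(-3.5) + (0.5)·(0.5)) / 3 = 19/3 = 6.3333
  S = [[3.6667, -1],
 [-1, 6.3333]].

Step 3 — invert S. det(S) = 3.6667·6.3333 - (-1)² = 22.2222.
  S^{-1} = (1/det) · [[d, -b], [-b, a]] = [[0.285, 0.045],
 [0.045, 0.165]].

Step 4 — quadratic form (x̄ - mu_0)^T · S^{-1} · (x̄ - mu_0):
  S^{-1} · (x̄ - mu_0) = (0.6, -0.3),
  (x̄ - mu_0)^T · [...] = (2.5)·(0.6) + (-2.5)·(-0.3) = 2.25.

Step 5 — scale by n: T² = 4 · 2.25 = 9.

T² ≈ 9


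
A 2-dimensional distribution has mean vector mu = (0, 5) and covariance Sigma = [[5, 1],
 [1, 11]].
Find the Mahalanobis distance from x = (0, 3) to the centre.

Step 1 — centre the observation: (x - mu) = (0, -2).

Step 2 — invert Sigma. det(Sigma) = 5·11 - (1)² = 54.
  Sigma^{-1} = (1/det) · [[d, -b], [-b, a]] = [[0.2037, -0.0185],
 [-0.0185, 0.0926]].

Step 3 — form the quadratic (x - mu)^T · Sigma^{-1} · (x - mu):
  Sigma^{-1} · (x - mu) = (0.037, -0.1852).
  (x - mu)^T · [Sigma^{-1} · (x - mu)] = (0)·(0.037) + (-2)·(-0.1852) = 0.3704.

Step 4 — take square root: d = √(0.3704) ≈ 0.6086.

d(x, mu) = √(0.3704) ≈ 0.6086


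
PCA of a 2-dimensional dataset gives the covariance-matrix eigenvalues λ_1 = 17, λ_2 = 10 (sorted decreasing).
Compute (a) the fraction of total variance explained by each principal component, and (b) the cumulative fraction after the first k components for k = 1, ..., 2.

Step 1 — total variance = trace(Sigma) = Σ λ_i = 17 + 10 = 27.

Step 2 — fraction explained by component i = λ_i / Σ λ:
  PC1: 17/27 = 0.6296
  PC2: 10/27 = 0.3704

Step 3 — cumulative fraction after k components = (λ_1 + ... + λ_k) / Σ λ:
  k = 1: 17/27 = 0.6296
  k = 2: (17 + 10)/27 = 27/27 = 1

Summary (fraction, with percent):

explained: PC1 0.6296 (62.96%), PC2 0.3704 (37.04%);  cumulative: 0.6296, 1


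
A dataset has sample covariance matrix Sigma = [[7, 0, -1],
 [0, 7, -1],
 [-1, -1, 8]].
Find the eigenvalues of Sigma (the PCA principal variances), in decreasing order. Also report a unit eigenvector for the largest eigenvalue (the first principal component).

Step 1 — characteristic polynomial p(λ) = det(λI - Sigma) = λ³ - tr·λ² + c_1·λ - det, where tr = trace, c_1 = sum of the principal 2×2 minors, det = det(Sigma):
  tr = 7 + 7 + 8 = 22,
  c_1 = (7·7 - (0)²) + (7·8 - (-1)²) + (7·8 - (-1)²) = 49 + 55 + 55 = 159,
  det = 7·(7·8 - (-1)²) - (0)·((0)·8 - (-1)·(-1)) + (-1)·((0)·(-1) - 7·(-1)) = 7·(55) - (0)·(-1) + (-1)·(7) = 378.
  So p(λ) = λ³ - 22λ² + 159λ - 378.
Step 2 — look for an integer root (rational root theorem: any rational root is an integer divisor of 378). Testing λ = 6:
  p(6) = 216 - 792 + 954 - 378 = 0  ✓
  Dividing out (λ - 6): p(λ) = (λ - 6)(λ² - 16λ + 63).
Step 3 — remaining eigenvalues from the quadratic λ² - 16λ + 63 = 0:
  Δ = 16² - 4·63 = 256 - 252 = 4,  λ = (16 ± √4)/2 = (16 ± 2)/2 = 9 or 7.
  Sorted: λ_1 = 9,  λ_2 = 7,  λ_3 = 6  (check: sum = 22 = tr ✓).

Step 4 — unit eigenvector for λ_1 = 9: v spans the null space of (Sigma - λ_1 I), whose rows are
  r_1 = (-2, 0, -1),  r_2 = (0, -2, -1),  r_3 = (-1, -1, -1).
  v is orthogonal to every row, so take v ∝ r_1 × r_2 = ((0)·(-1) - (-1)·(-2), (-1)·(0) - (-2)·(-1), (-2)·(-2) - (0)·(0)) = (-2, -2, 4).
  Rescale (divide by 2; multiply by -1 so the first nonzero entry is positive): u = (1, 1, -2).
  ||u|| = √((1)² + (1)² + (-2)²) = √(6) ≈ 2.4495,  v_1 = u/||u|| ≈ (0.4082, 0.4082, -0.8165) (||v_1|| = 1).

λ_1 = 9,  λ_2 = 7,  λ_3 = 6;  v_1 ≈ (0.4082, 0.4082, -0.8165)


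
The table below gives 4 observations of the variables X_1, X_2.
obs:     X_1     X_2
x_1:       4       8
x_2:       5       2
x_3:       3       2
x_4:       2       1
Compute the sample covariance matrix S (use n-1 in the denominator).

Step 1 — column means:
  mean(X_1) = (4 + 5 + 3 + 2) / 4 = 14/4 = 3.5
  mean(X_2) = (8 + 2 + 2 + 1) / 4 = 13/4 = 3.25

Step 2 — sample covariance S[i,j] = (1/(n-1)) · Σ_k (x_{k,i} - mean_i) · (x_{k,j} - mean_j), with n-1 = 3.
  S[X_1,X_1] = ((0.5)·(0.5) + (1.5)·(1.5) + (-0.5)·(-0.5) + (-1.5)·(-1.5)) / 3 = 5/3 = 1.6667
  S[X_1,X_2] = ((0.5)·(4.75) + (1.5)·(-1.25) + (-0.5)·(-1.25) + (-1.5)·(-2.25)) / 3 = 4.5/3 = 1.5
  S[X_2,X_2] = ((4.75)·(4.75) + (-1.25)·(-1.25) + (-1.25)·(-1.25) + (-2.25)·(-2.25)) / 3 = 30.75/3 = 10.25

S is symmetric (S[j,i] = S[i,j]). Assembling:

S = [[1.6667, 1.5],
 [1.5, 10.25]]


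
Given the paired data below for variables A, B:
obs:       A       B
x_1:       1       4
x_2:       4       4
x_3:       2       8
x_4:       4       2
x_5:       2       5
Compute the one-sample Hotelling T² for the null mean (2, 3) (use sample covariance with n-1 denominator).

Step 1 — sample mean vector:
  mean(A) = (1 + 4 + 2 + 4 + 2) / 5 = 13/5 = 2.6
  mean(B) = (4 + 4 + 8 + 2 + 5) / 5 = 23/5 = 4.6
  x̄ = (2.6, 4.6),  deviation x̄ - mu_0 = (2.6, 4.6) - (2, 3) = (0.6, 1.6).

Step 2 — sample covariance matrix, S[i,j] = (1/(n-1)) · Σ_k (x_{k,i} - mean_i) · (x_{k,j} - mean_j), divisor n-1 = 4:
  S[A,A] = ((-1.6)·(-1.6) + (1.4)·(1.4) + (-0.6)·(-0.6) + (1.4)·(1.4) + (-0.6)·(-0.6)) / 4 = 7.2/4 = 1.8
  S[A,B] = ((-1.6)·(-0.6) + (1.4)·(-0.6) + (-0.6)·(3.4) + (1.4)·(-2.6) + (-0.6)·(0.4)) / 4 = -5.8/4 = -1.45
  S[B,B] = ((-0.6)·(-0.6) + (-0.6)·(-0.6) + (3.4)·(3.4) + (-2.6)·(-2.6) + (0.4)·(0.4)) / 4 = 19.2/4 = 4.8
  S = [[1.8, -1.45],
 [-1.45, 4.8]].

Step 3 — invert S. det(S) = 1.8·4.8 - (-1.45)² = 6.5375.
  S^{-1} = (1/det) · [[d, -b], [-b, a]] = [[0.7342, 0.2218],
 [0.2218, 0.2753]].

Step 4 — quadratic form (x̄ - mu_0)^T · S^{-1} · (x̄ - mu_0):
  S^{-1} · (x̄ - mu_0) = (0.7954, 0.5736),
  (x̄ - mu_0)^T · [...] = (0.6)·(0.7954) + (1.6)·(0.5736) = 1.395.

Step 5 — scale by n: T² = 5 · 1.395 = 6.9751.

T² ≈ 6.9751


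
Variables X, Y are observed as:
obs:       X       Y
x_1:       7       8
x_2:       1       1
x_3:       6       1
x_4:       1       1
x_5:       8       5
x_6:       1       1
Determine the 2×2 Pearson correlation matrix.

Step 1 — column means:
  mean(X) = (7 + 1 + 6 + 1 + 8 + 1) / 6 = 24/6 = 4
  mean(Y) = (8 + 1 + 1 + 1 + 5 + 1) / 6 = 17/6 = 2.8333

Step 2 — sample variances and covariances s[i,j] = (1/(n-1)) · Σ_k (x_{k,i} - mean_i) · (x_{k,j} - mean_j), with n-1 = 5:
  s[X,X] = ((3)·(3) + (-3)·(-3) + (2)·(2) + (-3)·(-3) + (4)·(4) + (-3)·(-3)) / 5 = 56/5 = 11.2
  s[X,Y] = ((3)·(5.1667) + (-3)·(-1.8333) + (2)·(-1.8333) + (-3)·(-1.8333) + (4)·(2.1667) + (-3)·(-1.8333)) / 5 = 37/5 = 7.4
  s[Y,Y] = ((5.1667)·(5.1667) + (-1.8333)·(-1.8333) + (-1.8333)·(-1.8333) + (-1.8333)·(-1.8333) + (2.1667)·(2.1667) + (-1.8333)·(-1.8333)) / 5 = 44.8333/5 = 8.9667
  Sample standard deviations s_i = √(s[i,i]):
  s(X) = √(11.2) = 3.3466
  s(Y) = √(8.9667) = 2.9944

Step 3 — r_{ij} = s_{ij} / (s_i · s_j):
  r[X,X] = 1 (diagonal).
  r[X,Y] = 7.4 / (3.3466 · 2.9944) = 7.4 / 10.0213 = 0.7384
  r[Y,Y] = 1 (diagonal).

R is symmetric with unit diagonal. Assembling:

R = [[1, 0.7384],
 [0.7384, 1]]
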